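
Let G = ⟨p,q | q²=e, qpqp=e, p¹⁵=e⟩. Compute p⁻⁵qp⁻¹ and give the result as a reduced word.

Multiply left to right, reducing at each step:
  (p¹⁰) · q = p¹⁰q
  (p¹⁰q) · p⁻¹ = p¹¹q

Answer: p¹¹q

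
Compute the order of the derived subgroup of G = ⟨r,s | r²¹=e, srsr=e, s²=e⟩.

G' = [G, G] is generated by all commutators. The generator-pair commutators are: [r, s] = r².
The subgroup they normally generate is {e, r, r², r³, r⁴, r⁵, r⁶, r⁷, r⁸, r⁹, r¹⁰, r¹¹, r¹², r¹³, r¹⁴, r¹⁵, r¹⁶, r¹⁷, r¹⁸, r¹⁹, r²⁰}, of order 21.
Check: |G/G'| = 42/21 = 2 is the order of the abelianisation.

Answer: 21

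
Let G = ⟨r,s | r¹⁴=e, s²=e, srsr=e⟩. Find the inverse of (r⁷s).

The order of (r⁷s) is 2 (smallest k with (r⁷s)ᵏ = e), so (r⁷s)⁻¹ = (r⁷s)¹ = r⁷s.
Check: (r⁷s) · (r⁷s) → (r⁷s) · r⁷ = s;   s · s = e, giving e as required.

Answer: r⁷s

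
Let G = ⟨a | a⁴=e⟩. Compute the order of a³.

Compute successive powers until reaching e:
  (a³)¹ = a³, (a³)² = a², (a³)³ = a, (a³)⁴ = e.
The smallest positive k with (a³)ᵏ = e is 4.

Answer: 4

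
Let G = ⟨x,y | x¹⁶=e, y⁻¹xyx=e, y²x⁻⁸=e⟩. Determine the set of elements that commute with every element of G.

An element z ∈ Z(G) iff z commutes with every generator.
For example x⁸ is central: (x⁸)·x = x⁹ = x·(x⁸); (x⁸)·y = y⁻¹ = y·(x⁸).
Whereas x ∉ Z(G) since x·y = xy ≠ x⁷y⁻¹ = y·x.
Checking each of the 32 elements this way gives Z(G) = {e, x⁸}, of order 2.

Answer: {e, x⁸}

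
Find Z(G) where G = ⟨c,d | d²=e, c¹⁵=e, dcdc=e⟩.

An element z ∈ Z(G) iff z commutes with every generator.
For example e is central: e·c = c = c·e; e·d = d = d·e.
Whereas c ∉ Z(G) since c·d = cd ≠ c¹⁴d = d·c.
Checking each of the 30 elements this way gives Z(G) = {e}, of order 1.

Answer: {e}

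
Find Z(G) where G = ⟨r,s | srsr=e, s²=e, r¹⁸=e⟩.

An element z ∈ Z(G) iff z commutes with every generator.
For example r⁹ is central: (r⁹)·r = r¹⁰ = r·(r⁹); (r⁹)·s = r⁹s = s·(r⁹).
Whereas r ∉ Z(G) since r·s = rs ≠ r¹⁷s = s·r.
Checking each of the 36 elements this way gives Z(G) = {e, r⁹}, of order 2.

Answer: {e, r⁹}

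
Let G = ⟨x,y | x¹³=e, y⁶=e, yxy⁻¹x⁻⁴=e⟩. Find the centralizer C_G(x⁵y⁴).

⟨x⁵y⁴⟩ ⊆ C_G(x⁵y⁴) since powers of x⁵y⁴ commute with x⁵y⁴; so |C_G(x⁵y⁴)| ≥ |⟨x⁵y⁴⟩| = 3.
By orbit–stabilizer, |C_G(x⁵y⁴)| = |G| / |conj. class of x⁵y⁴| = 78 / 13 = 6.
The 6 elements commuting with x⁵y⁴ are {e, x²y³, x⁴y⁵, x⁵y⁴, x¹⁰y, x¹¹y²}.

Answer: {e, x²y³, x⁴y⁵, x⁵y⁴, x¹⁰y, x¹¹y²}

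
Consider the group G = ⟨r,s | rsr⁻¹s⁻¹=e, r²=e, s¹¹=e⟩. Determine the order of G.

Enumerate words in the generators, reducing via the relations: the distinct elements are
  {e, r, s, rs, s², s³, s⁴, s⁵, s⁶, s⁷, s⁸, s⁹, rs², rs³, rs⁴, rs⁵, rs⁶, rs⁷, rs⁸, rs⁹, s¹⁰, rs¹⁰}.
No further products give new elements, so |G| = 22.

Answer: 22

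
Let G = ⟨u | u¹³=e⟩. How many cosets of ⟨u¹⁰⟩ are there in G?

First find ord(u¹⁰) by computing successive powers:
  (u¹⁰)¹ = u¹⁰, (u¹⁰)² = u⁷, (u¹⁰)³ = u⁴, (u¹⁰)⁴ = u, (u¹⁰)⁵ = u¹¹, (u¹⁰)⁶ = u⁸, (u¹⁰)⁷ = u⁵, (u¹⁰)⁸ = u², (u¹⁰)⁹ = u¹², (u¹⁰)¹⁰ = u⁹, (u¹⁰)¹¹ = u⁶, (u¹⁰)¹² = u³, (u¹⁰)¹³ = e.
So |⟨u¹⁰⟩| = ord(u¹⁰) = 13. With |G| = 13, by Lagrange [G : ⟨u¹⁰⟩] = 13/13 = 1.

Answer: 1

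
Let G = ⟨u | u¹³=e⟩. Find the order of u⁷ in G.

Compute successive powers until reaching e:
  (u⁷)¹ = u⁷, (u⁷)² = u, (u⁷)³ = u⁸, (u⁷)⁴ = u², (u⁷)⁵ = u⁹, (u⁷)⁶ = u³, (u⁷)⁷ = u¹⁰, (u⁷)⁸ = u⁴, (u⁷)⁹ = u¹¹, (u⁷)¹⁰ = u⁵, (u⁷)¹¹ = u¹², (u⁷)¹² = u⁶, (u⁷)¹³ = e.
The smallest positive k with (u⁷)ᵏ = e is 13.

Answer: 13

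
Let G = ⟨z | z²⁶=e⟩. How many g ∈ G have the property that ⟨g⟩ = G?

G is cyclic of order 26. An element generates G iff its order is 26, and a cyclic group of order 26 has exactly φ(26) = 12 such elements.

Answer: 12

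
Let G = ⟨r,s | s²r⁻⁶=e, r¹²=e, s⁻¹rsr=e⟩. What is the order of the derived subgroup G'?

G' = [G, G] is generated by all commutators. The generator-pair commutators are: [r, s] = r².
The subgroup they normally generate is {e, r², r⁴, r⁶, r⁸, r¹⁰}, of order 6.
Check: |G/G'| = 24/6 = 4 is the order of the abelianisation.

Answer: 6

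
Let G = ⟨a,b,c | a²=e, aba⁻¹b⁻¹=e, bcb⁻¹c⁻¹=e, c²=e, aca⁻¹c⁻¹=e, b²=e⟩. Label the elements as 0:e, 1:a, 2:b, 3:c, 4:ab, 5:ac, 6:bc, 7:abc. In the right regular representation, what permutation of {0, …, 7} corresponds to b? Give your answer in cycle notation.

(0 2)(1 4)(3 6)(5 7)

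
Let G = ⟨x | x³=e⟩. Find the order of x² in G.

Compute successive powers until reaching e:
  (x²)¹ = x², (x²)² = x, (x²)³ = e.
The smallest positive k with (x²)ᵏ = e is 3.

Answer: 3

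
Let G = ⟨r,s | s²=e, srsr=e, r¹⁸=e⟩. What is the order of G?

Enumerate words in the generators, reducing via the relations: the distinct elements are
  {e, r, s, rs, r², r³, r⁴, r⁵, r⁶, r⁷, r⁸, r⁹, r²s, r³s, r¹², r¹³, r¹¹, r¹⁰, r¹⁴, r¹⁵, r¹⁶, r¹⁷, r⁴s, r⁵s, r⁶s, r⁷s, r⁸s, r⁹s, r¹²s, r¹³s, r¹¹s, r¹⁰s, r¹⁴s, r¹⁵s, r¹⁶s, r¹⁷s}.
No further products give new elements, so |G| = 36.

Answer: 36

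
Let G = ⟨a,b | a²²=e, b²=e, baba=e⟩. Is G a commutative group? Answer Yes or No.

a·b = ab but b·a = a²¹b, so a·b ≠ b·a and G is not abelian.

Answer: No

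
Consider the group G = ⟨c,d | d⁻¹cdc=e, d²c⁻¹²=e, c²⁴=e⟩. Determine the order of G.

Enumerate words in the generators, reducing via the relations: the distinct elements are
  {c, d, e, cd, c², c³, c⁴, c⁵, c⁶, c⁷, c⁸, c⁹, c²d, c²², c²³, c²¹, c²⁰, c³d, c¹², c¹³, c¹¹, c¹⁰, c¹⁴, c¹⁵, c¹⁶, c¹⁷, c¹⁸, c¹⁹, c⁴d, c⁵d, c⁶d, c⁷d, c⁸d, c⁹d, d⁻¹, cd⁻¹, c¹¹d, c¹⁰d, c²d⁻¹, c³d⁻¹, c⁴d⁻¹, c⁵d⁻¹, c⁶d⁻¹, c⁷d⁻¹, c⁸d⁻¹, c⁹d⁻¹, c¹¹d⁻¹, c¹⁰d⁻¹}.
No further products give new elements, so |G| = 48.

Answer: 48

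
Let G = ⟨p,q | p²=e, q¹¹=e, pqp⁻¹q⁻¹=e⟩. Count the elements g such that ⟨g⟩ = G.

G is cyclic of order 22. An element generates G iff its order is 22, and a cyclic group of order 22 has exactly φ(22) = 10 such elements.

Answer: 10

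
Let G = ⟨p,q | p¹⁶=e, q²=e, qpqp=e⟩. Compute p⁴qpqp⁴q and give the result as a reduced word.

Multiply left to right, reducing at each step:
  (p⁴) · q = p⁴q
  (p⁴q) · p = p³q
  (p³q) · q = p³
  (p³) · p⁴ = p⁷
  (p⁷) · q = p⁷q

Answer: p⁷q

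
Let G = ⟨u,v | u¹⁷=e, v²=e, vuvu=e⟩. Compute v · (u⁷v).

Compute v · (u⁷v) by multiplying left to right and reducing via the relations at each step:
  v · u⁷ = u¹⁰v
  (u¹⁰v) · v = u¹⁰

Answer: u¹⁰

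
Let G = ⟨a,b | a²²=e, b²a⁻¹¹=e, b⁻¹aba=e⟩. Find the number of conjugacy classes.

The conjugacy classes (representative and size) are:
  [e] (size 1), [a²¹] (size 2), [a²] (size 2), [a³] (size 2), [a¹⁸] (size 2), [a¹⁷] (size 2), [a⁶] (size 2), [a⁷] (size 2), [a⁸] (size 2), [a¹³] (size 2), [a¹²] (size 2), [a¹¹] (size 1), [a¹⁰b] (size 11), [a⁷b] (size 11).
Class equation: 1 + 2 + 2 + 2 + 2 + 2 + 2 + 2 + 2 + 2 + 2 + 1 + 11 + 11 = 44 = |G|. So G has 14 conjugacy classes.

Answer: 14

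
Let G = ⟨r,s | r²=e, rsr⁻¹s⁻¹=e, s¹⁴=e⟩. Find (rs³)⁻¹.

The order of (rs³) is 14 (smallest k with (rs³)ᵏ = e), so (rs³)⁻¹ = (rs³)¹³ = rs¹¹.
Check: (rs³) · (rs¹¹) → (rs³) · r = s³;   (s³) · s¹¹ = e, giving e as required.

Answer: rs¹¹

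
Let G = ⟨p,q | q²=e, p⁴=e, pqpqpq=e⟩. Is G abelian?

p·q = pq but q·p = qp, so p·q ≠ q·p and G is not abelian.

Answer: No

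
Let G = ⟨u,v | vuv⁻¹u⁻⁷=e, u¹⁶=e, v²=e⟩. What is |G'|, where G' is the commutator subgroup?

G' = [G, G] is generated by all commutators. The generator-pair commutators are: [u, v] = u¹⁰.
The subgroup they normally generate is {e, u², u⁴, u⁶, u⁸, u¹⁰, u¹², u¹⁴}, of order 8.
Check: |G/G'| = 32/8 = 4 is the order of the abelianisation.

Answer: 8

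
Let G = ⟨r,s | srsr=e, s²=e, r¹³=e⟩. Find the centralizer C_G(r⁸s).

⟨r⁸s⟩ ⊆ C_G(r⁸s) since powers of r⁸s commute with r⁸s; so |C_G(r⁸s)| ≥ |⟨r⁸s⟩| = 2.
By orbit–stabilizer, |C_G(r⁸s)| = |G| / |conj. class of r⁸s| = 26 / 13 = 2.
The 2 elements commuting with r⁸s are {e, r⁸s}.

Answer: {e, r⁸s}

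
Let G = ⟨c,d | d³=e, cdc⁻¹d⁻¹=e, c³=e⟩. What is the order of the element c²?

Compute successive powers until reaching e:
  (c²)¹ = c², (c²)² = c, (c²)³ = e.
The smallest positive k with (c²)ᵏ = e is 3.

Answer: 3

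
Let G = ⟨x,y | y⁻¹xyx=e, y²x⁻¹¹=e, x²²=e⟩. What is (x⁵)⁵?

Compute successive powers of (x⁵), reducing at each step:
  (x⁵)²: (x⁵) · x⁵ = x¹⁰
  (x⁵)³: (x¹⁰) · x⁵ = x¹⁵
  (x⁵)⁴: (x¹⁵) · x⁵ = x²⁰
  (x⁵)⁵: (x²⁰) · x⁵ = x³

Answer: x³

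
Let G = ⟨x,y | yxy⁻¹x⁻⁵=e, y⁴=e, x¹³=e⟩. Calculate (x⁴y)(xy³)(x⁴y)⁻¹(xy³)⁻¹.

[(x⁴y), (xy³)] = (x⁴y)·(xy³)·(x⁴y)⁻¹·(xy³)⁻¹.
  (x⁴y) · (xy³) = x⁹
  (x⁹) · (x⁷y³) = x³y³
  (x³y³) · (x⁸y) = x²

Answer: x²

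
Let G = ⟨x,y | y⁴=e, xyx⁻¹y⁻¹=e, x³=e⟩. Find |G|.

Enumerate words in the generators, reducing via the relations: the distinct elements are
  {e, x, y, xy, x², y², y³, xy², xy³, x²y, x²y², x²y³}.
No further products give new elements, so |G| = 12.

Answer: 12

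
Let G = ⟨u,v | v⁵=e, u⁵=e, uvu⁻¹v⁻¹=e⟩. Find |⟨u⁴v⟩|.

|⟨u⁴v⟩| equals the order of u⁴v. Compute successive powers until reaching e:
  (u⁴v)¹ = u⁴v, (u⁴v)² = u³v², (u⁴v)³ = u²v³, (u⁴v)⁴ = uv⁴, (u⁴v)⁵ = e.
The smallest positive k with (u⁴v)ᵏ = e is 5, so |⟨u⁴v⟩| = 5.

Answer: 5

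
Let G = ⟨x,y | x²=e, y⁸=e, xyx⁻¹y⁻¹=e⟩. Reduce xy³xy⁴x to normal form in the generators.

Multiply left to right, reducing at each step:
  x · y³ = xy³
  (xy³) · x = y³
  (y³) · y⁴ = y⁷
  (y⁷) · x = xy⁷

Answer: xy⁷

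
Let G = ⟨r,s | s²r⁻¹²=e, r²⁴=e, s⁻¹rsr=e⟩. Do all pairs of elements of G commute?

r·s = rs but s·r = r¹¹s⁻¹, so r·s ≠ s·r and G is not abelian.

Answer: No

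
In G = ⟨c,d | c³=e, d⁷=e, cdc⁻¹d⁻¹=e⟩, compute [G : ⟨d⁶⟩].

First find ord(d⁶) by computing successive powers:
  (d⁶)¹ = d⁶, (d⁶)² = d⁵, (d⁶)³ = d⁴, (d⁶)⁴ = d³, (d⁶)⁵ = d², (d⁶)⁶ = d, (d⁶)⁷ = e.
So |⟨d⁶⟩| = ord(d⁶) = 7. With |G| = 21, by Lagrange [G : ⟨d⁶⟩] = 21/7 = 3.

Answer: 3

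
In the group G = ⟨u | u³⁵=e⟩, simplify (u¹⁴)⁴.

Compute successive powers of (u¹⁴), reducing at each step:
  (u¹⁴)²: (u¹⁴) · u¹⁴ = u²⁸
  (u¹⁴)³: (u²⁸) · u¹⁴ = u⁷
  (u¹⁴)⁴: (u⁷) · u¹⁴ = u²¹

Answer: u²¹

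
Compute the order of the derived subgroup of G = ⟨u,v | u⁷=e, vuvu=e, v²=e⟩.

G' = [G, G] is generated by all commutators. The generator-pair commutators are: [u, v] = u².
The subgroup they normally generate is {e, u, u², u³, u⁴, u⁵, u⁶}, of order 7.
Check: |G/G'| = 14/7 = 2 is the order of the abelianisation.

Answer: 7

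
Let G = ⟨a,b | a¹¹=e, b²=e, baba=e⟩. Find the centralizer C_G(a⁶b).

⟨a⁶b⟩ ⊆ C_G(a⁶b) since powers of a⁶b commute with a⁶b; so |C_G(a⁶b)| ≥ |⟨a⁶b⟩| = 2.
By orbit–stabilizer, |C_G(a⁶b)| = |G| / |conj. class of a⁶b| = 22 / 11 = 2.
The 2 elements commuting with a⁶b are {e, a⁶b}.

Answer: {e, a⁶b}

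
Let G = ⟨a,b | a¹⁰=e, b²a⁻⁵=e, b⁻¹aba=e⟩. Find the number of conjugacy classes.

The conjugacy classes (representative and size) are:
  [e] (size 1), [a] (size 2), [a⁸] (size 2), [a⁷] (size 2), [a⁴] (size 2), [a⁵] (size 1), [a⁴b] (size 5), [a²b⁻¹] (size 5).
Class equation: 1 + 2 + 2 + 2 + 2 + 1 + 5 + 5 = 20 = |G|. So G has 8 conjugacy classes.

Answer: 8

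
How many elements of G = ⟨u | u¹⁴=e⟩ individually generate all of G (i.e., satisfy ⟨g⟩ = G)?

G is cyclic of order 14. An element generates G iff its order is 14, and a cyclic group of order 14 has exactly φ(14) = 6 such elements.

Answer: 6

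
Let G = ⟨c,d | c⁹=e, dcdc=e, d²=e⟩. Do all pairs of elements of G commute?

c·d = cd but d·c = c⁸d, so c·d ≠ d·c and G is not abelian.

Answer: No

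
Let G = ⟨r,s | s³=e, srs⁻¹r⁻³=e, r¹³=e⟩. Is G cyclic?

Every cyclic group is abelian. But r·s = rs while s·r = r³s, so r·s ≠ s·r and G is not abelian. Hence G is not cyclic.

Answer: No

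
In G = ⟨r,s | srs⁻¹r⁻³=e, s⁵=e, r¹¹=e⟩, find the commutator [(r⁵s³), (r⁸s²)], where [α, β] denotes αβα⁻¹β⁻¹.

[(r⁵s³), (r⁸s²)] = (r⁵s³)·(r⁸s²)·(r⁵s³)⁻¹·(r⁸s²)⁻¹.
  (r⁵s³) · (r⁸s²) = r
  r · (r¹⁰s²) = s²
  (s²) · (r⁴s³) = r³

Answer: r³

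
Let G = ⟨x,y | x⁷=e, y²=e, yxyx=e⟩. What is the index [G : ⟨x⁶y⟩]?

First find ord(x⁶y) by computing successive powers:
  (x⁶y)¹ = x⁶y, (x⁶y)² = e.
So |⟨x⁶y⟩| = ord(x⁶y) = 2. With |G| = 14, by Lagrange [G : ⟨x⁶y⟩] = 14/2 = 7.

Answer: 7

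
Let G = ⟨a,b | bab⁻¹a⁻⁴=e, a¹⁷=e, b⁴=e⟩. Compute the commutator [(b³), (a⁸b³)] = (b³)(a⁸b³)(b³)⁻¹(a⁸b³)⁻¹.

[(b³), (a⁸b³)] = (b³)·(a⁸b³)·(b³)⁻¹·(a⁸b³)⁻¹.
  (b³) · (a⁸b³) = a²b²
  (a²b²) · b = a²b³
  (a²b³) · (a²b) = a¹¹

Answer: a¹¹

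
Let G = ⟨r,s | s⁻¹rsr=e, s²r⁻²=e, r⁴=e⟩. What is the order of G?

Enumerate words in the generators, reducing via the relations: the distinct elements are
  {e, r, s, rs, r², r³, s⁻¹, rs⁻¹}.
No further products give new elements, so |G| = 8.

Answer: 8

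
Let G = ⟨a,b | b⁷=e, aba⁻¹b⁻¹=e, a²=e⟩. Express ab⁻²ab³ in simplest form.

Multiply left to right, reducing at each step:
  a · b⁻² = ab⁵
  (ab⁵) · a = b⁵
  (b⁵) · b³ = b

Answer: b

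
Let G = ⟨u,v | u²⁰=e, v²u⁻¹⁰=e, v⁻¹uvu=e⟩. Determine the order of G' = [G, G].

G' = [G, G] is generated by all commutators. The generator-pair commutators are: [u, v] = u².
The subgroup they normally generate is {e, u², u⁴, u⁶, u⁸, u¹⁰, u¹², u¹⁴, u¹⁶, u¹⁸}, of order 10.
Check: |G/G'| = 40/10 = 4 is the order of the abelianisation.

Answer: 10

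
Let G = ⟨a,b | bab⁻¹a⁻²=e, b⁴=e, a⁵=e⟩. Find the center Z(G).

An element z ∈ Z(G) iff z commutes with every generator.
For example e is central: e·a = a = a·e; e·b = b = b·e.
Whereas a ∉ Z(G) since a·b = ab ≠ a²b = b·a.
Checking each of the 20 elements this way gives Z(G) = {e}, of order 1.

Answer: {e}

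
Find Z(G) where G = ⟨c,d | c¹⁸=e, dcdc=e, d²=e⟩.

An element z ∈ Z(G) iff z commutes with every generator.
For example c⁹ is central: (c⁹)·c = c¹⁰ = c·(c⁹); (c⁹)·d = c⁹d = d·(c⁹).
Whereas c ∉ Z(G) since c·d = cd ≠ c¹⁷d = d·c.
Checking each of the 36 elements this way gives Z(G) = {e, c⁹}, of order 2.

Answer: {e, c⁹}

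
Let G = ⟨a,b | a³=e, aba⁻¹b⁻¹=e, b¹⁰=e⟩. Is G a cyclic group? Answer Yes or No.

|G| = 30. The element ab has order 30 (its powers give 30 distinct elements), so ⟨ab⟩ = G and G is cyclic.

Answer: Yes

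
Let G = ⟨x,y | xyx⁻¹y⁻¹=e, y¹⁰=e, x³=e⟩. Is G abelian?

Each pair of generators commutes: x·y = xy = y·x. Since the generators pairwise commute, every element of G commutes with every other, so G is abelian.

Answer: Yes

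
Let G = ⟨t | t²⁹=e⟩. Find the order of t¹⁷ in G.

Compute successive powers until reaching e:
  (t¹⁷)¹ = t¹⁷, (t¹⁷)² = t⁵, (t¹⁷)³ = t²², (t¹⁷)⁴ = t¹⁰, (t¹⁷)⁵ = t²⁷, (t¹⁷)⁶ = t¹⁵, (t¹⁷)⁷ = t³, (t¹⁷)⁸ = t²⁰, (t¹⁷)⁹ = t⁸, (t¹⁷)¹⁰ = t²⁵, (t¹⁷)¹¹ = t¹³, (t¹⁷)¹² = t, (t¹⁷)¹³ = t¹⁸, (t¹⁷)¹⁴ = t⁶, (t¹⁷)¹⁵ = t²³, (t¹⁷)¹⁶ = t¹¹, (t¹⁷)¹⁷ = t²⁸, (t¹⁷)¹⁸ = t¹⁶, (t¹⁷)¹⁹ = t⁴, (t¹⁷)²⁰ = t²¹, (t¹⁷)²¹ = t⁹, (t¹⁷)²² = t²⁶, (t¹⁷)²³ = t¹⁴, (t¹⁷)²⁴ = t², (t¹⁷)²⁵ = t¹⁹, (t¹⁷)²⁶ = t⁷, (t¹⁷)²⁷ = t²⁴, (t¹⁷)²⁸ = t¹², (t¹⁷)²⁹ = e.
The smallest positive k with (t¹⁷)ᵏ = e is 29.

Answer: 29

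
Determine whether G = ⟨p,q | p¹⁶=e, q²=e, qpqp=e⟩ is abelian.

p·q = pq but q·p = p¹⁵q, so p·q ≠ q·p and G is not abelian.

Answer: No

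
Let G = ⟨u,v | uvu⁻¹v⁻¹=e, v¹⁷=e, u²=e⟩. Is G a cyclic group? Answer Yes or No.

|G| = 34. The element uv has order 34 (its powers give 34 distinct elements), so ⟨uv⟩ = G and G is cyclic.

Answer: Yes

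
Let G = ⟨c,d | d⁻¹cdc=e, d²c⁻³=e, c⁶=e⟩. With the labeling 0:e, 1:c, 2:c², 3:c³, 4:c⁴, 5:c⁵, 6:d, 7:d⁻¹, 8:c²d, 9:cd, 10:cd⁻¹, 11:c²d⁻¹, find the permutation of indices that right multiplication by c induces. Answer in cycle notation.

(0 1 2 3 4 5)(6 11 10 7 8 9)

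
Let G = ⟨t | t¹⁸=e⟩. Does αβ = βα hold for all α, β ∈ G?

G has a single generator, so G is cyclic and hence abelian.

Answer: Yes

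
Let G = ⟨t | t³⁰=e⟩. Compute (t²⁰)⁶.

Compute successive powers of (t²⁰), reducing at each step:
  (t²⁰)²: (t²⁰) · t²⁰ = t¹⁰
  (t²⁰)³: (t¹⁰) · t²⁰ = e
  (t²⁰)⁴: e · t²⁰ = t²⁰
  (t²⁰)⁵: (t²⁰) · t²⁰ = t¹⁰
  (t²⁰)⁶: (t¹⁰) · t²⁰ = e

Answer: e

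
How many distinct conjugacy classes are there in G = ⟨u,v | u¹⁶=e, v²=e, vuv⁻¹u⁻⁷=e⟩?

The conjugacy classes (representative and size) are:
  [e] (size 1), [u] (size 2), [u¹⁴] (size 2), [u³] (size 2), [u⁴] (size 2), [u¹⁰] (size 2), [u⁸] (size 1), [u⁹] (size 2), [u¹¹] (size 2), [u¹⁰v] (size 8), [uv] (size 8).
Class equation: 1 + 2 + 2 + 2 + 2 + 2 + 1 + 2 + 2 + 8 + 8 = 32 = |G|. So G has 11 conjugacy classes.

Answer: 11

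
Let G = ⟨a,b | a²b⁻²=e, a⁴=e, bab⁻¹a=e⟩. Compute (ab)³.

Compute successive powers of (ab), reducing at each step:
  (ab)²: (ab) · a = b;   b · b = a²
  (ab)³: (a²) · a = a³;   (a³) · b = ab⁻¹

Answer: ab⁻¹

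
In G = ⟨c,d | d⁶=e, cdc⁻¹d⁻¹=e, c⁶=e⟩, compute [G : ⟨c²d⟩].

First find ord(c²d) by computing successive powers:
  (c²d)¹ = c²d, (c²d)² = c⁴d², (c²d)³ = d³, (c²d)⁴ = c²d⁴, (c²d)⁵ = c⁴d⁵, (c²d)⁶ = e.
So |⟨c²d⟩| = ord(c²d) = 6. With |G| = 36, by Lagrange [G : ⟨c²d⟩] = 36/6 = 6.

Answer: 6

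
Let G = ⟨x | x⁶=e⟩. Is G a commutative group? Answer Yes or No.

G has a single generator, so G is cyclic and hence abelian.

Answer: Yes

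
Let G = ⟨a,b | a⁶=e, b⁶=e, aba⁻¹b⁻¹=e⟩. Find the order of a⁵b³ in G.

Compute successive powers until reaching e:
  (a⁵b³)¹ = a⁵b³, (a⁵b³)² = a⁴, (a⁵b³)³ = a³b³, (a⁵b³)⁴ = a², (a⁵b³)⁵ = ab³, (a⁵b³)⁶ = e.
The smallest positive k with (a⁵b³)ᵏ = e is 6.

Answer: 6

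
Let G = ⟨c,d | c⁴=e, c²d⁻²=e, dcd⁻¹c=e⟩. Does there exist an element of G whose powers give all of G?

Every cyclic group is abelian. But c·d = cd while d·c = cd⁻¹, so c·d ≠ d·c and G is not abelian. Hence G is not cyclic.

Answer: No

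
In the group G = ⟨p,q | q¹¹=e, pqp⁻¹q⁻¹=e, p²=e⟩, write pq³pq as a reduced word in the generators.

Multiply left to right, reducing at each step:
  p · q³ = pq³
  (pq³) · p = q³
  (q³) · q = q⁴

Answer: q⁴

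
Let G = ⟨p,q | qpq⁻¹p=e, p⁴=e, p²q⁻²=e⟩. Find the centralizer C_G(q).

⟨q⟩ ⊆ C_G(q) since powers of q commute with q; so |C_G(q)| ≥ |⟨q⟩| = 4.
By orbit–stabilizer, |C_G(q)| = |G| / |conj. class of q| = 8 / 2 = 4.
The 4 elements commuting with q are {e, p², q, q⁻¹}.

Answer: {e, p², q, q⁻¹}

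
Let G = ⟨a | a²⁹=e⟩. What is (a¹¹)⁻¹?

The order of (a¹¹) is 29 (smallest k with (a¹¹)ᵏ = e), so (a¹¹)⁻¹ = (a¹¹)²⁸ = a¹⁸.
Check: (a¹¹) · (a¹⁸) → (a¹¹) · a¹⁸ = e, giving e as required.

Answer: a¹⁸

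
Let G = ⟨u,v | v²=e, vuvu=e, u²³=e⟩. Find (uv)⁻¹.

The order of (uv) is 2 (smallest k with (uv)ᵏ = e), so (uv)⁻¹ = (uv)¹ = uv.
Check: (uv) · (uv) → (uv) · u = v;   v · v = e, giving e as required.

Answer: uv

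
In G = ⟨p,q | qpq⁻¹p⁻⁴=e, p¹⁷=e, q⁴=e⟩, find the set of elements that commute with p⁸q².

⟨p⁸q²⟩ ⊆ C_G(p⁸q²) since powers of p⁸q² commute with p⁸q²; so |C_G(p⁸q²)| ≥ |⟨p⁸q²⟩| = 2.
By orbit–stabilizer, |C_G(p⁸q²)| = |G| / |conj. class of p⁸q²| = 68 / 17 = 4.
The 4 elements commuting with p⁸q² are {e, p⁵q, p³q³, p⁸q²}.

Answer: {e, p⁵q, p³q³, p⁸q²}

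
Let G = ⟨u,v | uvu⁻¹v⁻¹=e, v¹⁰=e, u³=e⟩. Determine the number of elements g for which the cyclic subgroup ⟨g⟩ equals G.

G is cyclic of order 30. An element generates G iff its order is 30, and a cyclic group of order 30 has exactly φ(30) = 8 such elements.

Answer: 8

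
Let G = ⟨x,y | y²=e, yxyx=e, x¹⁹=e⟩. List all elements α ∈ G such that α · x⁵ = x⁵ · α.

⟨x⁵⟩ ⊆ C_G(x⁵) since powers of x⁵ commute with x⁵; so |C_G(x⁵)| ≥ |⟨x⁵⟩| = 19.
By orbit–stabilizer, |C_G(x⁵)| = |G| / |conj. class of x⁵| = 38 / 2 = 19.
The 19 elements commuting with x⁵ are {e, x, x², x³, x⁴, x⁵, x⁶, x⁷, x⁸, x⁹, x¹⁰, x¹¹, x¹², x¹³, x¹⁴, x¹⁵, x¹⁶, x¹⁷, x¹⁸}.

Answer: {e, x, x², x³, x⁴, x⁵, x⁶, x⁷, x⁸, x⁹, x¹⁰, x¹¹, x¹², x¹³, x¹⁴, x¹⁵, x¹⁶, x¹⁷, x¹⁸}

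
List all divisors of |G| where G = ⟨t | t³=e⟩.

|G| = 3 = 3. By Lagrange's theorem the order of any subgroup divides 3; the divisors of 3 are 1, 3.

Answer: 1, 3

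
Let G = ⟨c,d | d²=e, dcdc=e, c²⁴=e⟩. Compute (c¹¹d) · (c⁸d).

Compute (c¹¹d) · (c⁸d) by multiplying left to right and reducing via the relations at each step:
  (c¹¹d) · c⁸ = c³d
  (c³d) · d = c³

Answer: c³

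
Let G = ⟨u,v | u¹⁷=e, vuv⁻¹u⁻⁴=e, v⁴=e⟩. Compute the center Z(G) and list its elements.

An element z ∈ Z(G) iff z commutes with every generator.
For example e is central: e·u = u = u·e; e·v = v = v·e.
Whereas u ∉ Z(G) since u·v = uv ≠ u⁴v = v·u.
Checking each of the 68 elements this way gives Z(G) = {e}, of order 1.

Answer: {e}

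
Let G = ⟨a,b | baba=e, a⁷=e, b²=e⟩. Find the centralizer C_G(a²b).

⟨a²b⟩ ⊆ C_G(a²b) since powers of a²b commute with a²b; so |C_G(a²b)| ≥ |⟨a²b⟩| = 2.
By orbit–stabilizer, |C_G(a²b)| = |G| / |conj. class of a²b| = 14 / 7 = 2.
The 2 elements commuting with a²b are {e, a²b}.

Answer: {e, a²b}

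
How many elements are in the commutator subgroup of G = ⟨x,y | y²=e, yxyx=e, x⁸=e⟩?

G' = [G, G] is generated by all commutators. The generator-pair commutators are: [x, y] = x².
The subgroup they normally generate is {e, x², x⁴, x⁶}, of order 4.
Check: |G/G'| = 16/4 = 4 is the order of the abelianisation.

Answer: 4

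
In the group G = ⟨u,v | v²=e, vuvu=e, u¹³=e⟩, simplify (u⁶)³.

Compute successive powers of (u⁶), reducing at each step:
  (u⁶)²: (u⁶) · u⁶ = u¹²
  (u⁶)³: (u¹²) · u⁶ = u⁵

Answer: u⁵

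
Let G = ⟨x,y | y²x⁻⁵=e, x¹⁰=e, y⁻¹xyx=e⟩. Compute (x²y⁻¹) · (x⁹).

Compute (x²y⁻¹) · (x⁹) by multiplying left to right and reducing via the relations at each step:
  (x²y⁻¹) · x⁹ = x³y⁻¹

Answer: x³y⁻¹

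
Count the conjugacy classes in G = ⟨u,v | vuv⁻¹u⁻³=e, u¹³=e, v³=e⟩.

The conjugacy classes (representative and size) are:
  [e] (size 1), [u] (size 3), [u⁵] (size 3), [u¹⁰] (size 3), [u⁸] (size 3), [u¹⁰v] (size 13), [u⁷v²] (size 13).
Class equation: 1 + 3 + 3 + 3 + 3 + 13 + 13 = 39 = |G|. So G has 7 conjugacy classes.

Answer: 7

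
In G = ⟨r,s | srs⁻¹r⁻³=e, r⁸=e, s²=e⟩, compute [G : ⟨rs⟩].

First find ord(rs) by computing successive powers:
  (rs)¹ = rs, (rs)² = r⁴, (rs)³ = r⁵s, (rs)⁴ = e.
So |⟨rs⟩| = ord(rs) = 4. With |G| = 16, by Lagrange [G : ⟨rs⟩] = 16/4 = 4.

Answer: 4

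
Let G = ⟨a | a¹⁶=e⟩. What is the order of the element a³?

Compute successive powers until reaching e:
  (a³)¹ = a³, (a³)² = a⁶, (a³)³ = a⁹, (a³)⁴ = a¹², (a³)⁵ = a¹⁵, (a³)⁶ = a², (a³)⁷ = a⁵, (a³)⁸ = a⁸, (a³)⁹ = a¹¹, (a³)¹⁰ = a¹⁴, (a³)¹¹ = a, (a³)¹² = a⁴, (a³)¹³ = a⁷, (a³)¹⁴ = a¹⁰, (a³)¹⁵ = a¹³, (a³)¹⁶ = e.
The smallest positive k with (a³)ᵏ = e is 16.

Answer: 16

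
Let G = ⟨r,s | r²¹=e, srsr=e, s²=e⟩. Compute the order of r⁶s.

Compute successive powers until reaching e:
  (r⁶s)¹ = r⁶s, (r⁶s)² = e.
The smallest positive k with (r⁶s)ᵏ = e is 2.

Answer: 2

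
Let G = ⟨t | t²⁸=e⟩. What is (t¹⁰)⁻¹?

The order of (t¹⁰) is 14 (smallest k with (t¹⁰)ᵏ = e), so (t¹⁰)⁻¹ = (t¹⁰)¹³ = t¹⁸.
Check: (t¹⁰) · (t¹⁸) → (t¹⁰) · t¹⁸ = e, giving e as required.

Answer: t¹⁸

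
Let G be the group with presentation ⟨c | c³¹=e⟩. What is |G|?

G is generated by a single element, so G is cyclic. The relator gives c³¹ = e and no smaller power is forced to be e, so the 31 powers {c, e, c², c³, c⁴, c⁵, c⁶, c⁷, c⁸, c⁹, c²², c²³, c²¹, c²⁰, c²⁴, c²⁵, c²⁶, c²⁷, c²⁸, c²⁹, c³⁰, c¹², c¹³, c¹¹, c¹⁰, c¹⁴, c¹⁵, c¹⁶, c¹⁷, c¹⁸, c¹⁹} are distinct. Hence |G| = 31.

Answer: 31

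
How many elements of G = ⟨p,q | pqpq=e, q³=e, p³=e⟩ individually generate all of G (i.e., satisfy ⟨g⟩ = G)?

⟨g⟩ = G would require ord(g) = |G| = 12, but the maximum element order in G is 3 < 12. So G is not cyclic and no single element generates it: the count is 0.

Answer: 0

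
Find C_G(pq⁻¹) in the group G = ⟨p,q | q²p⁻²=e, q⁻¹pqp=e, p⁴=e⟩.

⟨pq⁻¹⟩ ⊆ C_G(pq⁻¹) since powers of pq⁻¹ commute with pq⁻¹; so |C_G(pq⁻¹)| ≥ |⟨pq⁻¹⟩| = 4.
By orbit–stabilizer, |C_G(pq⁻¹)| = |G| / |conj. class of pq⁻¹| = 8 / 2 = 4.
The 4 elements commuting with pq⁻¹ are {e, p², pq, pq⁻¹}.

Answer: {e, p², pq, pq⁻¹}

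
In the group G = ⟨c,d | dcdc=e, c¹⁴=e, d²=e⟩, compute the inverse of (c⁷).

The order of (c⁷) is 2 (smallest k with (c⁷)ᵏ = e), so (c⁷)⁻¹ = (c⁷)¹ = c⁷.
Check: (c⁷) · (c⁷) → (c⁷) · c⁷ = e, giving e as required.

Answer: c⁷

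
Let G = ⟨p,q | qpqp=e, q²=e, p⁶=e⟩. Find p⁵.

Compute successive powers of p, reducing at each step:
  p²: p · p = p²
  p³: (p²) · p = p³
  p⁴: (p³) · p = p⁴
  p⁵: (p⁴) · p = p⁵

Answer: p⁵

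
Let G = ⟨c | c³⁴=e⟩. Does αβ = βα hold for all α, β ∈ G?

G has a single generator, so G is cyclic and hence abelian.

Answer: Yes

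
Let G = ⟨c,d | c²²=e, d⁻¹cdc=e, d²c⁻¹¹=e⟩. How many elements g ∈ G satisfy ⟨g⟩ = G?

⟨g⟩ = G would require ord(g) = |G| = 44, but the maximum element order in G is 22 < 44. So G is not cyclic and no single element generates it: the count is 0.

Answer: 0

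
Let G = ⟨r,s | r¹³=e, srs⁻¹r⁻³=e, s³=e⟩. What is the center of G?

An element z ∈ Z(G) iff z commutes with every generator.
For example e is central: e·r = r = r·e; e·s = s = s·e.
Whereas r ∉ Z(G) since r·s = rs ≠ r³s = s·r.
Checking each of the 39 elements this way gives Z(G) = {e}, of order 1.

Answer: {e}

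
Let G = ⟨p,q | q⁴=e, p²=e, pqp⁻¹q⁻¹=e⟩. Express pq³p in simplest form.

Multiply left to right, reducing at each step:
  p · q³ = pq³
  (pq³) · p = q³

Answer: q³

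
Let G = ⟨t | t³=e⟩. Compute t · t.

Compute t · t by multiplying left to right and reducing via the relations at each step:
  t · t = t²

Answer: t²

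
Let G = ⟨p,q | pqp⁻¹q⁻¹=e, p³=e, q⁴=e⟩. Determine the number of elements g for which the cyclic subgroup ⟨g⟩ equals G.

G is cyclic of order 12. An element generates G iff its order is 12, and a cyclic group of order 12 has exactly φ(12) = 4 such elements.

Answer: 4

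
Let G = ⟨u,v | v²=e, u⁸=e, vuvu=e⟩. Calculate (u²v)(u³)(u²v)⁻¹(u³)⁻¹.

[(u²v), (u³)] = (u²v)·(u³)·(u²v)⁻¹·(u³)⁻¹.
  (u²v) · (u³) = u⁷v
  (u⁷v) · (u²v) = u⁵
  (u⁵) · (u⁵) = u²

Answer: u²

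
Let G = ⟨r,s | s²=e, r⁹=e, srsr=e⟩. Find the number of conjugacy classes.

The conjugacy classes (representative and size) are:
  [e] (size 1), [r⁸] (size 2), [r⁷] (size 2), [r⁶] (size 2), [r⁵] (size 2), [r⁴s] (size 9).
Class equation: 1 + 2 + 2 + 2 + 2 + 9 = 18 = |G|. So G has 6 conjugacy classes.

Answer: 6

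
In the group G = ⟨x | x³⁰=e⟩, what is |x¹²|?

Compute successive powers until reaching e:
  (x¹²)¹ = x¹², (x¹²)² = x²⁴, (x¹²)³ = x⁶, (x¹²)⁴ = x¹⁸, (x¹²)⁵ = e.
The smallest positive k with (x¹²)ᵏ = e is 5.

Answer: 5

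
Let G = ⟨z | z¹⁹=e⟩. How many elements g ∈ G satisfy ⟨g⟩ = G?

G is cyclic of order 19. An element generates G iff its order is 19, and a cyclic group of order 19 has exactly φ(19) = 18 such elements.

Answer: 18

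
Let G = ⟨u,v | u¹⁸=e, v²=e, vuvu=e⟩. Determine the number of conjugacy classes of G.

The conjugacy classes (representative and size) are:
  [e] (size 1), [u] (size 2), [u²] (size 2), [u³] (size 2), [u¹⁴] (size 2), [u⁵] (size 2), [u¹²] (size 2), [u⁷] (size 2), [u¹⁰] (size 2), [u⁹] (size 1), [u¹⁰v] (size 9), [uv] (size 9).
Class equation: 1 + 2 + 2 + 2 + 2 + 2 + 2 + 2 + 2 + 1 + 9 + 9 = 36 = |G|. So G has 12 conjugacy classes.

Answer: 12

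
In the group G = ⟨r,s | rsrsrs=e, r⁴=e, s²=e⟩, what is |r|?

Compute successive powers until reaching e:
  r¹ = r, r² = r², r³ = r³, r⁴ = e.
The smallest positive k with rᵏ = e is 4.

Answer: 4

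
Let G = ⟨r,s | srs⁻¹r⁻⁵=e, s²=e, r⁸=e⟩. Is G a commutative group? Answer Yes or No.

r·s = rs but s·r = r⁵s, so r·s ≠ s·r and G is not abelian.

Answer: No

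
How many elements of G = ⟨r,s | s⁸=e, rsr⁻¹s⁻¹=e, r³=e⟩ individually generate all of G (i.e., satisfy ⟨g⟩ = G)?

G is cyclic of order 24. An element generates G iff its order is 24, and a cyclic group of order 24 has exactly φ(24) = 8 such elements.

Answer: 8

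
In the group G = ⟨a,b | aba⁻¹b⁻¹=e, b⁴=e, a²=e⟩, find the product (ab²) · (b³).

Compute (ab²) · (b³) by multiplying left to right and reducing via the relations at each step:
  (ab²) · b³ = ab

Answer: ab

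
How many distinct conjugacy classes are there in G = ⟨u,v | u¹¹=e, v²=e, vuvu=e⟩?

The conjugacy classes (representative and size) are:
  [e] (size 1), [u¹⁰] (size 2), [u²] (size 2), [u³] (size 2), [u⁷] (size 2), [u⁶] (size 2), [u²v] (size 11).
Class equation: 1 + 2 + 2 + 2 + 2 + 2 + 11 = 22 = |G|. So G has 7 conjugacy classes.

Answer: 7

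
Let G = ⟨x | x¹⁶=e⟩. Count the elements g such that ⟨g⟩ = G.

G is cyclic of order 16. An element generates G iff its order is 16, and a cyclic group of order 16 has exactly φ(16) = 8 such elements.

Answer: 8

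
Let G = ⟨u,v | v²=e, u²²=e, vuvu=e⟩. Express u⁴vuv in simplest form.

Multiply left to right, reducing at each step:
  (u⁴) · v = u⁴v
  (u⁴v) · u = u³v
  (u³v) · v = u³

Answer: u³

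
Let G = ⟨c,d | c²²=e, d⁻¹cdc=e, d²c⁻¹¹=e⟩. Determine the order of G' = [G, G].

G' = [G, G] is generated by all commutators. The generator-pair commutators are: [c, d] = c².
The subgroup they normally generate is {e, c², c⁴, c⁶, c⁸, c¹⁰, c¹², c¹⁴, c¹⁶, c¹⁸, c²⁰}, of order 11.
Check: |G/G'| = 44/11 = 4 is the order of the abelianisation.

Answer: 11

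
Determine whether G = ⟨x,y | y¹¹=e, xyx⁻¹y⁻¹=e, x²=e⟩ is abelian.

Each pair of generators commutes: x·y = xy = y·x. Since the generators pairwise commute, every element of G commutes with every other, so G is abelian.

Answer: Yes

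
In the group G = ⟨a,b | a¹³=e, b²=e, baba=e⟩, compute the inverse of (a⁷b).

The order of (a⁷b) is 2 (smallest k with (a⁷b)ᵏ = e), so (a⁷b)⁻¹ = (a⁷b)¹ = a⁷b.
Check: (a⁷b) · (a⁷b) → (a⁷b) · a⁷ = b;   b · b = e, giving e as required.

Answer: a⁷b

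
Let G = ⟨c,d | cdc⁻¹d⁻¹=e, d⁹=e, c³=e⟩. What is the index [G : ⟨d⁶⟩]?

First find ord(d⁶) by computing successive powers:
  (d⁶)¹ = d⁶, (d⁶)² = d³, (d⁶)³ = e.
So |⟨d⁶⟩| = ord(d⁶) = 3. With |G| = 27, by Lagrange [G : ⟨d⁶⟩] = 27/3 = 9.

Answer: 9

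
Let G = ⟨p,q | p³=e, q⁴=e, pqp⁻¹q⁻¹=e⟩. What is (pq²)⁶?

Compute successive powers of (pq²), reducing at each step:
  (pq²)²: (pq²) · p = p²q²;   (p²q²) · q² = p²
  (pq²)³: (p²) · p = e;   e · q² = q²
  (pq²)⁴: (q²) · p = pq²;   (pq²) · q² = p
  (pq²)⁵: p · p = p²;   (p²) · q² = p²q²
  (pq²)⁶: (p²q²) · p = q²;   (q²) · q² = e

Answer: e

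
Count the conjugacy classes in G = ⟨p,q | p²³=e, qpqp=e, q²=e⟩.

The conjugacy classes (representative and size) are:
  [e] (size 1), [p] (size 2), [p²¹] (size 2), [p²⁰] (size 2), [p⁴] (size 2), [p¹⁸] (size 2), [p⁶] (size 2), [p¹⁶] (size 2), [p⁸] (size 2), [p⁹] (size 2), [p¹⁰] (size 2), [p¹²] (size 2), [p¹⁸q] (size 23).
Class equation: 1 + 2 + 2 + 2 + 2 + 2 + 2 + 2 + 2 + 2 + 2 + 2 + 23 = 46 = |G|. So G has 13 conjugacy classes.

Answer: 13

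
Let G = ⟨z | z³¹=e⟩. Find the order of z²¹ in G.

Compute successive powers until reaching e:
  (z²¹)¹ = z²¹, (z²¹)² = z¹¹, (z²¹)³ = z, (z²¹)⁴ = z²², (z²¹)⁵ = z¹², (z²¹)⁶ = z², (z²¹)⁷ = z²³, (z²¹)⁸ = z¹³, (z²¹)⁹ = z³, (z²¹)¹⁰ = z²⁴, (z²¹)¹¹ = z¹⁴, (z²¹)¹² = z⁴, (z²¹)¹³ = z²⁵, (z²¹)¹⁴ = z¹⁵, (z²¹)¹⁵ = z⁵, (z²¹)¹⁶ = z²⁶, (z²¹)¹⁷ = z¹⁶, (z²¹)¹⁸ = z⁶, (z²¹)¹⁹ = z²⁷, (z²¹)²⁰ = z¹⁷, (z²¹)²¹ = z⁷, (z²¹)²² = z²⁸, (z²¹)²³ = z¹⁸, (z²¹)²⁴ = z⁸, (z²¹)²⁵ = z²⁹, (z²¹)²⁶ = z¹⁹, (z²¹)²⁷ = z⁹, (z²¹)²⁸ = z³⁰, (z²¹)²⁹ = z²⁰, (z²¹)³⁰ = z¹⁰, (z²¹)³¹ = e.
The smallest positive k with (z²¹)ᵏ = e is 31.

Answer: 31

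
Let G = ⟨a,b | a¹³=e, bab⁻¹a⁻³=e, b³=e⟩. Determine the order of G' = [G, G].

G' = [G, G] is generated by all commutators. The generator-pair commutators are: [a, b] = a¹¹.
The subgroup they normally generate is {e, a, a², a³, a⁴, a⁵, a⁶, a⁷, a⁸, a⁹, a¹⁰, a¹¹, a¹²}, of order 13.
Check: |G/G'| = 39/13 = 3 is the order of the abelianisation.

Answer: 13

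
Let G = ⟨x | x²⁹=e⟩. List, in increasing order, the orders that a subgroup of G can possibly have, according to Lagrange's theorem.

|G| = 29 = 29. By Lagrange's theorem the order of any subgroup divides 29; the divisors of 29 are 1, 29.

Answer: 1, 29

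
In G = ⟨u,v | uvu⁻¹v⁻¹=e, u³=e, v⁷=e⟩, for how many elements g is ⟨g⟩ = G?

G is cyclic of order 21. An element generates G iff its order is 21, and a cyclic group of order 21 has exactly φ(21) = 12 such elements.

Answer: 12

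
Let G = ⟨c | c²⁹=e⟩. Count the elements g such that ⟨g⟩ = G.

G is cyclic of order 29. An element generates G iff its order is 29, and a cyclic group of order 29 has exactly φ(29) = 28 such elements.

Answer: 28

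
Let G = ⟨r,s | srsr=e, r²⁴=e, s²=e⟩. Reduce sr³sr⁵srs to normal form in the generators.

Multiply left to right, reducing at each step:
  s · r³ = r²¹s
  (r²¹s) · s = r²¹
  (r²¹) · r⁵ = r²
  (r²) · s = r²s
  (r²s) · r = rs
  (rs) · s = r

Answer: r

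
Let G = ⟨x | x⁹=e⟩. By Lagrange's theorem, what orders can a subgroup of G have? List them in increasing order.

|G| = 9 = 3². By Lagrange's theorem the order of any subgroup divides 9; the divisors of 9 are 1, 3, 9.

Answer: 1, 3, 9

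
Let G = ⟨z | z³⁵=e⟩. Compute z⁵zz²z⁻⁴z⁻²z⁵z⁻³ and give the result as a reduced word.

Multiply left to right, reducing at each step:
  (z⁵) · z = z⁶
  (z⁶) · z² = z⁸
  (z⁸) · z⁻⁴ = z⁴
  (z⁴) · z⁻² = z²
  (z²) · z⁵ = z⁷
  (z⁷) · z⁻³ = z⁴

Answer: z⁴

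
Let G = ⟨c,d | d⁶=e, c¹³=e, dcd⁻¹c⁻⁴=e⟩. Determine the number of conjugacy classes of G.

The conjugacy classes (representative and size) are:
  [e] (size 1), [c⁴] (size 6), [c¹¹] (size 6), [c⁷d] (size 13), [c⁸d²] (size 13), [c¹²d³] (size 13), [c⁵d⁴] (size 13), [c¹¹d⁵] (size 13).
Class equation: 1 + 6 + 6 + 13 + 13 + 13 + 13 + 13 = 78 = |G|. So G has 8 conjugacy classes.

Answer: 8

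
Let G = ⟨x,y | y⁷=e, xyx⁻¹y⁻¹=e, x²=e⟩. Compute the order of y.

Compute successive powers until reaching e:
  y¹ = y, y² = y², y³ = y³, y⁴ = y⁴, y⁵ = y⁵, y⁶ = y⁶, y⁷ = e.
The smallest positive k with yᵏ = e is 7.

Answer: 7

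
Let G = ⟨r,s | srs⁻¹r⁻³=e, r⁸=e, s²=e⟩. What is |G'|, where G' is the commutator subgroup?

G' = [G, G] is generated by all commutators. The generator-pair commutators are: [r, s] = r⁶.
The subgroup they normally generate is {e, r², r⁴, r⁶}, of order 4.
Check: |G/G'| = 16/4 = 4 is the order of the abelianisation.

Answer: 4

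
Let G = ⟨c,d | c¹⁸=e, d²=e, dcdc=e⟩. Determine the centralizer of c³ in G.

⟨c³⟩ ⊆ C_G(c³) since powers of c³ commute with c³; so |C_G(c³)| ≥ |⟨c³⟩| = 6.
By orbit–stabilizer, |C_G(c³)| = |G| / |conj. class of c³| = 36 / 2 = 18.
The 18 elements commuting with c³ are {e, c, c², c³, c⁴, c⁵, c⁶, c⁷, c⁸, c⁹, c¹⁰, c¹¹, c¹², c¹³, c¹⁴, c¹⁵, c¹⁶, c¹⁷}.

Answer: {e, c, c², c³, c⁴, c⁵, c⁶, c⁷, c⁸, c⁹, c¹⁰, c¹¹, c¹², c¹³, c¹⁴, c¹⁵, c¹⁶, c¹⁷}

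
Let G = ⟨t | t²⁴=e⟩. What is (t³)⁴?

Compute successive powers of (t³), reducing at each step:
  (t³)²: (t³) · t³ = t⁶
  (t³)³: (t⁶) · t³ = t⁹
  (t³)⁴: (t⁹) · t³ = t¹²

Answer: t¹²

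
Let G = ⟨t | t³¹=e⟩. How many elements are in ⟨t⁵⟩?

|⟨t⁵⟩| equals the order of t⁵. Compute successive powers until reaching e:
  (t⁵)¹ = t⁵, (t⁵)² = t¹⁰, (t⁵)³ = t¹⁵, (t⁵)⁴ = t²⁰, (t⁵)⁵ = t²⁵, (t⁵)⁶ = t³⁰, (t⁵)⁷ = t⁴, (t⁵)⁸ = t⁹, (t⁵)⁹ = t¹⁴, (t⁵)¹⁰ = t¹⁹, (t⁵)¹¹ = t²⁴, (t⁵)¹² = t²⁹, (t⁵)¹³ = t³, (t⁵)¹⁴ = t⁸, (t⁵)¹⁵ = t¹³, (t⁵)¹⁶ = t¹⁸, (t⁵)¹⁷ = t²³, (t⁵)¹⁸ = t²⁸, (t⁵)¹⁹ = t², (t⁵)²⁰ = t⁷, (t⁵)²¹ = t¹², (t⁵)²² = t¹⁷, (t⁵)²³ = t²², (t⁵)²⁴ = t²⁷, (t⁵)²⁵ = t, (t⁵)²⁶ = t⁶, (t⁵)²⁷ = t¹¹, (t⁵)²⁸ = t¹⁶, (t⁵)²⁹ = t²¹, (t⁵)³⁰ = t²⁶, (t⁵)³¹ = e.
The smallest positive k with (t⁵)ᵏ = e is 31, so |⟨t⁵⟩| = 31.

Answer: 31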